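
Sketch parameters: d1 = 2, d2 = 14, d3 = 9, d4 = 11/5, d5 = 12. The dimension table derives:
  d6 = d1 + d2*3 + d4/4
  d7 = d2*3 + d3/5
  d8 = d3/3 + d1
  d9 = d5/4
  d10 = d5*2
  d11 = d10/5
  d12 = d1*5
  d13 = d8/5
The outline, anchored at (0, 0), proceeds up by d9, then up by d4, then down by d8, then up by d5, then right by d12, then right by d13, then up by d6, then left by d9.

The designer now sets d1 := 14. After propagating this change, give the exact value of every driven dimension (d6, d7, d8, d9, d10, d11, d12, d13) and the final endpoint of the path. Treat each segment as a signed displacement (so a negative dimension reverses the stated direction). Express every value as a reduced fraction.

d6 = 1131/20
d7 = 219/5
d8 = 17
d9 = 3
d10 = 24
d11 = 24/5
d12 = 70
d13 = 17/5
endpoint = (352/5, 227/4)

Apply edit: d1 := 14
  d6 = d1 + d2*3 + d4/4 = 1131/20
  d7 = d2*3 + d3/5 = 219/5
  d8 = d3/3 + d1 = 17
  d9 = d5/4 = 3
  d10 = d5*2 = 24
  d11 = d10/5 = 24/5
  d12 = d1*5 = 70
  d13 = d8/5 = 17/5
Walk from origin (0, 0):
  seg 1: up by d9 = 3 → (0, 3)
  seg 2: up by d4 = 11/5 → (0, 26/5)
  seg 3: down by d8 = 17 → (0, -59/5)
  seg 4: up by d5 = 12 → (0, 1/5)
  seg 5: right by d12 = 70 → (70, 1/5)
  seg 6: right by d13 = 17/5 → (367/5, 1/5)
  seg 7: up by d6 = 1131/20 → (367/5, 227/4)
  seg 8: left by d9 = 3 → (352/5, 227/4)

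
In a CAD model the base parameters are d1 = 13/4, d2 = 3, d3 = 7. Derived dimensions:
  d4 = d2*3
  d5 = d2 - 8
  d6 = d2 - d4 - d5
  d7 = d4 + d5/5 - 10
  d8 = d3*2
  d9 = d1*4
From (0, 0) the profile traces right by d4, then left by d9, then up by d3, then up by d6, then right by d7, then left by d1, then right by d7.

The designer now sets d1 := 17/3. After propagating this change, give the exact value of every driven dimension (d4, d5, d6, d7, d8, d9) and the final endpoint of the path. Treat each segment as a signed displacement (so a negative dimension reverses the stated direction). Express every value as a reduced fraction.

Apply edit: d1 := 17/3
  d4 = d2*3 = 9
  d5 = d2 - 8 = -5
  d6 = d2 - d4 - d5 = -1
  d7 = d4 + d5/5 - 10 = -2
  d8 = d3*2 = 14
  d9 = d1*4 = 68/3
Walk from origin (0, 0):
  seg 1: right by d4 = 9 → (9, 0)
  seg 2: left by d9 = 68/3 → (-41/3, 0)
  seg 3: up by d3 = 7 → (-41/3, 7)
  seg 4: up by d6 = -1 → (-41/3, 6)
  seg 5: right by d7 = -2 → (-47/3, 6)
  seg 6: left by d1 = 17/3 → (-64/3, 6)
  seg 7: right by d7 = -2 → (-70/3, 6)

d4 = 9
d5 = -5
d6 = -1
d7 = -2
d8 = 14
d9 = 68/3
endpoint = (-70/3, 6)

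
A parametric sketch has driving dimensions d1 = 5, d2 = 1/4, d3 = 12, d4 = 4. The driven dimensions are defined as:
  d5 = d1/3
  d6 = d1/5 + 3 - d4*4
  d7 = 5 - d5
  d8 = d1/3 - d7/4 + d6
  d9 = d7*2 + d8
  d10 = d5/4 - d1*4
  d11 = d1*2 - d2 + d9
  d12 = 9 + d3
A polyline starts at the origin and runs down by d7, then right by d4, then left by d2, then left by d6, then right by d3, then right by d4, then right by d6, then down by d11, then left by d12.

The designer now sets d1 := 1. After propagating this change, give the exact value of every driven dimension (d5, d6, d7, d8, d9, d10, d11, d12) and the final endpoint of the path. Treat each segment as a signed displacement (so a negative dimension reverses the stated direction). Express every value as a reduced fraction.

Apply edit: d1 := 1
  d5 = d1/3 = 1/3
  d6 = d1/5 + 3 - d4*4 = -64/5
  d7 = 5 - d5 = 14/3
  d8 = d1/3 - d7/4 + d6 = -409/30
  d9 = d7*2 + d8 = -43/10
  d10 = d5/4 - d1*4 = -47/12
  d11 = d1*2 - d2 + d9 = -51/20
  d12 = 9 + d3 = 21
Walk from origin (0, 0):
  seg 1: down by d7 = 14/3 → (0, -14/3)
  seg 2: right by d4 = 4 → (4, -14/3)
  seg 3: left by d2 = 1/4 → (15/4, -14/3)
  seg 4: left by d6 = -64/5 → (331/20, -14/3)
  seg 5: right by d3 = 12 → (571/20, -14/3)
  seg 6: right by d4 = 4 → (651/20, -14/3)
  seg 7: right by d6 = -64/5 → (79/4, -14/3)
  seg 8: down by d11 = -51/20 → (79/4, -127/60)
  seg 9: left by d12 = 21 → (-5/4, -127/60)

d5 = 1/3
d6 = -64/5
d7 = 14/3
d8 = -409/30
d9 = -43/10
d10 = -47/12
d11 = -51/20
d12 = 21
endpoint = (-5/4, -127/60)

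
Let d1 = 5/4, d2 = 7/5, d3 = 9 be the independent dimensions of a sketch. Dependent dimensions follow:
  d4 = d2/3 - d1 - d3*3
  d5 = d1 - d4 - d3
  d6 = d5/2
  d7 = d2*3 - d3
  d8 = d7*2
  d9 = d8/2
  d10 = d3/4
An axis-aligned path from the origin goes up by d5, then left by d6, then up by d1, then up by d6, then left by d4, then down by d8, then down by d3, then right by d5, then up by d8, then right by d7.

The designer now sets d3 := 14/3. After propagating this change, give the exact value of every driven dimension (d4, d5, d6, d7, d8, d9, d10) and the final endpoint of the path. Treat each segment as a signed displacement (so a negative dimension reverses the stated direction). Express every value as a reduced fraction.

Apply edit: d3 := 14/3
  d4 = d2/3 - d1 - d3*3 = -887/60
  d5 = d1 - d4 - d3 = 341/30
  d6 = d5/2 = 341/60
  d7 = d2*3 - d3 = -7/15
  d8 = d7*2 = -14/15
  d9 = d8/2 = -7/15
  d10 = d3/4 = 7/6
Walk from origin (0, 0):
  seg 1: up by d5 = 341/30 → (0, 341/30)
  seg 2: left by d6 = 341/60 → (-341/60, 341/30)
  seg 3: up by d1 = 5/4 → (-341/60, 757/60)
  seg 4: up by d6 = 341/60 → (-341/60, 183/10)
  seg 5: left by d4 = -887/60 → (91/10, 183/10)
  seg 6: down by d8 = -14/15 → (91/10, 577/30)
  seg 7: down by d3 = 14/3 → (91/10, 437/30)
  seg 8: right by d5 = 341/30 → (307/15, 437/30)
  seg 9: up by d8 = -14/15 → (307/15, 409/30)
  seg 10: right by d7 = -7/15 → (20, 409/30)

d4 = -887/60
d5 = 341/30
d6 = 341/60
d7 = -7/15
d8 = -14/15
d9 = -7/15
d10 = 7/6
endpoint = (20, 409/30)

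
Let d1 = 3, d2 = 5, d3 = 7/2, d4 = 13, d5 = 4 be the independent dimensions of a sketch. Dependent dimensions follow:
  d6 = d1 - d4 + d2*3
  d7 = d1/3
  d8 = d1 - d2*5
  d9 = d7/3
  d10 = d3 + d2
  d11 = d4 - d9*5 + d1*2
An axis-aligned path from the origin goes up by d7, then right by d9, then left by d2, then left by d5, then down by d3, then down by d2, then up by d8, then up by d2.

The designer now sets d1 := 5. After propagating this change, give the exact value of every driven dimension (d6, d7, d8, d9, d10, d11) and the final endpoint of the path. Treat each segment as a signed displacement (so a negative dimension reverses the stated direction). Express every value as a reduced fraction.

d6 = 7
d7 = 5/3
d8 = -20
d9 = 5/9
d10 = 17/2
d11 = 182/9
endpoint = (-76/9, -131/6)

Apply edit: d1 := 5
  d6 = d1 - d4 + d2*3 = 7
  d7 = d1/3 = 5/3
  d8 = d1 - d2*5 = -20
  d9 = d7/3 = 5/9
  d10 = d3 + d2 = 17/2
  d11 = d4 - d9*5 + d1*2 = 182/9
Walk from origin (0, 0):
  seg 1: up by d7 = 5/3 → (0, 5/3)
  seg 2: right by d9 = 5/9 → (5/9, 5/3)
  seg 3: left by d2 = 5 → (-40/9, 5/3)
  seg 4: left by d5 = 4 → (-76/9, 5/3)
  seg 5: down by d3 = 7/2 → (-76/9, -11/6)
  seg 6: down by d2 = 5 → (-76/9, -41/6)
  seg 7: up by d8 = -20 → (-76/9, -161/6)
  seg 8: up by d2 = 5 → (-76/9, -131/6)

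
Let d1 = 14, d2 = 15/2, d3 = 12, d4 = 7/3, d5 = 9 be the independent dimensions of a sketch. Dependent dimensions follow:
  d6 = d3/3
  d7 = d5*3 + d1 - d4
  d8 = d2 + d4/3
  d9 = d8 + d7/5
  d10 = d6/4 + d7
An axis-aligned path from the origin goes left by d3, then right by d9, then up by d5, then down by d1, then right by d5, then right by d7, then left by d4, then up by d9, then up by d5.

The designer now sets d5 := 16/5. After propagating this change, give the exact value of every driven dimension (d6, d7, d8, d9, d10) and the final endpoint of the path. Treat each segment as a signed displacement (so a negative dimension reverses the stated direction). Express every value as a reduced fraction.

d6 = 4
d7 = 319/15
d8 = 149/18
d9 = 5639/450
d10 = 334/15
endpoint = (10199/450, 2219/450)

Apply edit: d5 := 16/5
  d6 = d3/3 = 4
  d7 = d5*3 + d1 - d4 = 319/15
  d8 = d2 + d4/3 = 149/18
  d9 = d8 + d7/5 = 5639/450
  d10 = d6/4 + d7 = 334/15
Walk from origin (0, 0):
  seg 1: left by d3 = 12 → (-12, 0)
  seg 2: right by d9 = 5639/450 → (239/450, 0)
  seg 3: up by d5 = 16/5 → (239/450, 16/5)
  seg 4: down by d1 = 14 → (239/450, -54/5)
  seg 5: right by d5 = 16/5 → (1679/450, -54/5)
  seg 6: right by d7 = 319/15 → (11249/450, -54/5)
  seg 7: left by d4 = 7/3 → (10199/450, -54/5)
  seg 8: up by d9 = 5639/450 → (10199/450, 779/450)
  seg 9: up by d5 = 16/5 → (10199/450, 2219/450)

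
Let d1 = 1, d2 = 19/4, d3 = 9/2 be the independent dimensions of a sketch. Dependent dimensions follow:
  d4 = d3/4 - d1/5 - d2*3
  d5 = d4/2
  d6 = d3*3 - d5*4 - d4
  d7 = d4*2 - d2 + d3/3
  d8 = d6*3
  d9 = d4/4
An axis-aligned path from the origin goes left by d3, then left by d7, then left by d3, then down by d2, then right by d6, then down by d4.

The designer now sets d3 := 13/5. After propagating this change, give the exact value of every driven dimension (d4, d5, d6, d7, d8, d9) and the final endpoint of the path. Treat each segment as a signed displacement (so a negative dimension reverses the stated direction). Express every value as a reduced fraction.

Apply edit: d3 := 13/5
  d4 = d3/4 - d1/5 - d2*3 = -69/5
  d5 = d4/2 = -69/10
  d6 = d3*3 - d5*4 - d4 = 246/5
  d7 = d4*2 - d2 + d3/3 = -1889/60
  d8 = d6*3 = 738/5
  d9 = d4/4 = -69/20
Walk from origin (0, 0):
  seg 1: left by d3 = 13/5 → (-13/5, 0)
  seg 2: left by d7 = -1889/60 → (1733/60, 0)
  seg 3: left by d3 = 13/5 → (1577/60, 0)
  seg 4: down by d2 = 19/4 → (1577/60, -19/4)
  seg 5: right by d6 = 246/5 → (4529/60, -19/4)
  seg 6: down by d4 = -69/5 → (4529/60, 181/20)

d4 = -69/5
d5 = -69/10
d6 = 246/5
d7 = -1889/60
d8 = 738/5
d9 = -69/20
endpoint = (4529/60, 181/20)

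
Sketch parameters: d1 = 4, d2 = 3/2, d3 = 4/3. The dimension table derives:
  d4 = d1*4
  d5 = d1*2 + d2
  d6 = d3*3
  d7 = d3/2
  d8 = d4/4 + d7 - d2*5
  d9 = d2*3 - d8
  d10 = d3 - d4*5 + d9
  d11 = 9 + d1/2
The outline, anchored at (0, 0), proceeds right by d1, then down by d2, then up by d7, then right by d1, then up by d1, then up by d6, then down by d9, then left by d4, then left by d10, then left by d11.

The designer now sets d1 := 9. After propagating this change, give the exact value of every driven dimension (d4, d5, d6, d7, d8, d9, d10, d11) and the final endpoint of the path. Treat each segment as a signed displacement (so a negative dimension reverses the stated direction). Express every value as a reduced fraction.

Apply edit: d1 := 9
  d4 = d1*4 = 36
  d5 = d1*2 + d2 = 39/2
  d6 = d3*3 = 4
  d7 = d3/2 = 2/3
  d8 = d4/4 + d7 - d2*5 = 13/6
  d9 = d2*3 - d8 = 7/3
  d10 = d3 - d4*5 + d9 = -529/3
  d11 = 9 + d1/2 = 27/2
Walk from origin (0, 0):
  seg 1: right by d1 = 9 → (9, 0)
  seg 2: down by d2 = 3/2 → (9, -3/2)
  seg 3: up by d7 = 2/3 → (9, -5/6)
  seg 4: right by d1 = 9 → (18, -5/6)
  seg 5: up by d1 = 9 → (18, 49/6)
  seg 6: up by d6 = 4 → (18, 73/6)
  seg 7: down by d9 = 7/3 → (18, 59/6)
  seg 8: left by d4 = 36 → (-18, 59/6)
  seg 9: left by d10 = -529/3 → (475/3, 59/6)
  seg 10: left by d11 = 27/2 → (869/6, 59/6)

d4 = 36
d5 = 39/2
d6 = 4
d7 = 2/3
d8 = 13/6
d9 = 7/3
d10 = -529/3
d11 = 27/2
endpoint = (869/6, 59/6)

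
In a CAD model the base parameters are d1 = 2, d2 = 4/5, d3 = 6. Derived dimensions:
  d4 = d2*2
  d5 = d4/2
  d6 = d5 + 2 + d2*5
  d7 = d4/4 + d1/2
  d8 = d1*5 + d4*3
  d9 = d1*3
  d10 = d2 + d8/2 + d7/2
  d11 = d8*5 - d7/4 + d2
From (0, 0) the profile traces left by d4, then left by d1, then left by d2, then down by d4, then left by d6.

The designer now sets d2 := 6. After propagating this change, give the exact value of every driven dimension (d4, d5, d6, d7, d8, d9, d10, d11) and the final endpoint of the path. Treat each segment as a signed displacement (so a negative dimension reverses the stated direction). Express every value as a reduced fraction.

Apply edit: d2 := 6
  d4 = d2*2 = 12
  d5 = d4/2 = 6
  d6 = d5 + 2 + d2*5 = 38
  d7 = d4/4 + d1/2 = 4
  d8 = d1*5 + d4*3 = 46
  d9 = d1*3 = 6
  d10 = d2 + d8/2 + d7/2 = 31
  d11 = d8*5 - d7/4 + d2 = 235
Walk from origin (0, 0):
  seg 1: left by d4 = 12 → (-12, 0)
  seg 2: left by d1 = 2 → (-14, 0)
  seg 3: left by d2 = 6 → (-20, 0)
  seg 4: down by d4 = 12 → (-20, -12)
  seg 5: left by d6 = 38 → (-58, -12)

d4 = 12
d5 = 6
d6 = 38
d7 = 4
d8 = 46
d9 = 6
d10 = 31
d11 = 235
endpoint = (-58, -12)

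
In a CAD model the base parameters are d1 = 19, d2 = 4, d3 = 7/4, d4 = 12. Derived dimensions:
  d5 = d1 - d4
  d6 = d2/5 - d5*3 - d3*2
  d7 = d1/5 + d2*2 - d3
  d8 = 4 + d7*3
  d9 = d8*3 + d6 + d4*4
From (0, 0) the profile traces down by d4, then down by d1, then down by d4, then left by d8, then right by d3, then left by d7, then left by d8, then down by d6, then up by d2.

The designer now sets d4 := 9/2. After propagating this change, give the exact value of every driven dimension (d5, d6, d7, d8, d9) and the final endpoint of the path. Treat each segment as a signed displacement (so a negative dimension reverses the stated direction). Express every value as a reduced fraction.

Apply edit: d4 := 9/2
  d5 = d1 - d4 = 29/2
  d6 = d2/5 - d5*3 - d3*2 = -231/5
  d7 = d1/5 + d2*2 - d3 = 201/20
  d8 = 4 + d7*3 = 683/20
  d9 = d8*3 + d6 + d4*4 = 297/4
Walk from origin (0, 0):
  seg 1: down by d4 = 9/2 → (0, -9/2)
  seg 2: down by d1 = 19 → (0, -47/2)
  seg 3: down by d4 = 9/2 → (0, -28)
  seg 4: left by d8 = 683/20 → (-683/20, -28)
  seg 5: right by d3 = 7/4 → (-162/5, -28)
  seg 6: left by d7 = 201/20 → (-849/20, -28)
  seg 7: left by d8 = 683/20 → (-383/5, -28)
  seg 8: down by d6 = -231/5 → (-383/5, 91/5)
  seg 9: up by d2 = 4 → (-383/5, 111/5)

d5 = 29/2
d6 = -231/5
d7 = 201/20
d8 = 683/20
d9 = 297/4
endpoint = (-383/5, 111/5)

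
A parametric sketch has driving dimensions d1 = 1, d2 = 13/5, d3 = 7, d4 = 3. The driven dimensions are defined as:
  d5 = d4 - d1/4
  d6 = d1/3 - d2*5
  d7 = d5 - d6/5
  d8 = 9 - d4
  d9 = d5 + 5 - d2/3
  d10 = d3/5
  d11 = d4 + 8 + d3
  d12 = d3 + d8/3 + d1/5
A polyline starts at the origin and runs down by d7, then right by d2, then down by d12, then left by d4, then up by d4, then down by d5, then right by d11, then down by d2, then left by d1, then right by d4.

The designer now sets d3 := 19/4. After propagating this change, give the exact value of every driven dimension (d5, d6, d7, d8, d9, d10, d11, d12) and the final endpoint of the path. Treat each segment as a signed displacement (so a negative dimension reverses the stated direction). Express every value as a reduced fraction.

Apply edit: d3 := 19/4
  d5 = d4 - d1/4 = 11/4
  d6 = d1/3 - d2*5 = -38/3
  d7 = d5 - d6/5 = 317/60
  d8 = 9 - d4 = 6
  d9 = d5 + 5 - d2/3 = 413/60
  d10 = d3/5 = 19/20
  d11 = d4 + 8 + d3 = 63/4
  d12 = d3 + d8/3 + d1/5 = 139/20
Walk from origin (0, 0):
  seg 1: down by d7 = 317/60 → (0, -317/60)
  seg 2: right by d2 = 13/5 → (13/5, -317/60)
  seg 3: down by d12 = 139/20 → (13/5, -367/30)
  seg 4: left by d4 = 3 → (-2/5, -367/30)
  seg 5: up by d4 = 3 → (-2/5, -277/30)
  seg 6: down by d5 = 11/4 → (-2/5, -719/60)
  seg 7: right by d11 = 63/4 → (307/20, -719/60)
  seg 8: down by d2 = 13/5 → (307/20, -175/12)
  seg 9: left by d1 = 1 → (287/20, -175/12)
  seg 10: right by d4 = 3 → (347/20, -175/12)

d5 = 11/4
d6 = -38/3
d7 = 317/60
d8 = 6
d9 = 413/60
d10 = 19/20
d11 = 63/4
d12 = 139/20
endpoint = (347/20, -175/12)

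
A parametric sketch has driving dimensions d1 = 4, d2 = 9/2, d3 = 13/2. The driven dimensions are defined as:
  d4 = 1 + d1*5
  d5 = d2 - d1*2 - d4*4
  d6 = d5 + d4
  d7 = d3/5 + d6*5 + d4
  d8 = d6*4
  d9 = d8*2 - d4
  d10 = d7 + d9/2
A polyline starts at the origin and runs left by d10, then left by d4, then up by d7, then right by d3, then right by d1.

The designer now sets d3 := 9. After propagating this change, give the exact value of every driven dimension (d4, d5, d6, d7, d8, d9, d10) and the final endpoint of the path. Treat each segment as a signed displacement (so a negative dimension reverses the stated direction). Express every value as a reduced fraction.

d4 = 21
d5 = -175/2
d6 = -133/2
d7 = -3097/10
d8 = -266
d9 = -553
d10 = -2931/5
endpoint = (2891/5, -3097/10)

Apply edit: d3 := 9
  d4 = 1 + d1*5 = 21
  d5 = d2 - d1*2 - d4*4 = -175/2
  d6 = d5 + d4 = -133/2
  d7 = d3/5 + d6*5 + d4 = -3097/10
  d8 = d6*4 = -266
  d9 = d8*2 - d4 = -553
  d10 = d7 + d9/2 = -2931/5
Walk from origin (0, 0):
  seg 1: left by d10 = -2931/5 → (2931/5, 0)
  seg 2: left by d4 = 21 → (2826/5, 0)
  seg 3: up by d7 = -3097/10 → (2826/5, -3097/10)
  seg 4: right by d3 = 9 → (2871/5, -3097/10)
  seg 5: right by d1 = 4 → (2891/5, -3097/10)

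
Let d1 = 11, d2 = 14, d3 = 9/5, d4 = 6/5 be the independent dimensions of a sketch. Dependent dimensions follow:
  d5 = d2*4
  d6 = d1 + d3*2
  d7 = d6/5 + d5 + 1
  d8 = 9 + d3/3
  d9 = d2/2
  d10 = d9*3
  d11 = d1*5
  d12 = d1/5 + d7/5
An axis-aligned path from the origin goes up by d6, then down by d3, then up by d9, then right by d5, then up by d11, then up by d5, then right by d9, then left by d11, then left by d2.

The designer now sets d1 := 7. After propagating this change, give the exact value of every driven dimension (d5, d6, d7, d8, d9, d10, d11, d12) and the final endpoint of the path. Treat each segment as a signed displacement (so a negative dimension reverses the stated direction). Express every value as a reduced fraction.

Apply edit: d1 := 7
  d5 = d2*4 = 56
  d6 = d1 + d3*2 = 53/5
  d7 = d6/5 + d5 + 1 = 1478/25
  d8 = 9 + d3/3 = 48/5
  d9 = d2/2 = 7
  d10 = d9*3 = 21
  d11 = d1*5 = 35
  d12 = d1/5 + d7/5 = 1653/125
Walk from origin (0, 0):
  seg 1: up by d6 = 53/5 → (0, 53/5)
  seg 2: down by d3 = 9/5 → (0, 44/5)
  seg 3: up by d9 = 7 → (0, 79/5)
  seg 4: right by d5 = 56 → (56, 79/5)
  seg 5: up by d11 = 35 → (56, 254/5)
  seg 6: up by d5 = 56 → (56, 534/5)
  seg 7: right by d9 = 7 → (63, 534/5)
  seg 8: left by d11 = 35 → (28, 534/5)
  seg 9: left by d2 = 14 → (14, 534/5)

d5 = 56
d6 = 53/5
d7 = 1478/25
d8 = 48/5
d9 = 7
d10 = 21
d11 = 35
d12 = 1653/125
endpoint = (14, 534/5)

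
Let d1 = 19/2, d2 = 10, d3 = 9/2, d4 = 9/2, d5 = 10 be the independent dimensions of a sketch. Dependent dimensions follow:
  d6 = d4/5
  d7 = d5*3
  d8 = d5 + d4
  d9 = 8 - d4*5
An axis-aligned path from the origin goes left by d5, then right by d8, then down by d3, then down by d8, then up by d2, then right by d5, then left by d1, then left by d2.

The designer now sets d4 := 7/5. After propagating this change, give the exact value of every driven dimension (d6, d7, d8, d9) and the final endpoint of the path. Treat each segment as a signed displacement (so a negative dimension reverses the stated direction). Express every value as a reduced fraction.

d6 = 7/25
d7 = 30
d8 = 57/5
d9 = 1
endpoint = (-81/10, -59/10)

Apply edit: d4 := 7/5
  d6 = d4/5 = 7/25
  d7 = d5*3 = 30
  d8 = d5 + d4 = 57/5
  d9 = 8 - d4*5 = 1
Walk from origin (0, 0):
  seg 1: left by d5 = 10 → (-10, 0)
  seg 2: right by d8 = 57/5 → (7/5, 0)
  seg 3: down by d3 = 9/2 → (7/5, -9/2)
  seg 4: down by d8 = 57/5 → (7/5, -159/10)
  seg 5: up by d2 = 10 → (7/5, -59/10)
  seg 6: right by d5 = 10 → (57/5, -59/10)
  seg 7: left by d1 = 19/2 → (19/10, -59/10)
  seg 8: left by d2 = 10 → (-81/10, -59/10)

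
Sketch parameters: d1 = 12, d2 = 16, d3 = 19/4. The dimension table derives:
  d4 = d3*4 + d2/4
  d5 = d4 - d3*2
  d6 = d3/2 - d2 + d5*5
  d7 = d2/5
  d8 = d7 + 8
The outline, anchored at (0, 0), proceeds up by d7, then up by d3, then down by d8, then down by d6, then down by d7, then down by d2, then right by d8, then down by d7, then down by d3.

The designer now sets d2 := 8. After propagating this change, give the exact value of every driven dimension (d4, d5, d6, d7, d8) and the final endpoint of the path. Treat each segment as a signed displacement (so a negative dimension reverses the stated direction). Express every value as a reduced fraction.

d4 = 21
d5 = 23/2
d6 = 415/8
d7 = 8/5
d8 = 48/5
endpoint = (48/5, -2843/40)

Apply edit: d2 := 8
  d4 = d3*4 + d2/4 = 21
  d5 = d4 - d3*2 = 23/2
  d6 = d3/2 - d2 + d5*5 = 415/8
  d7 = d2/5 = 8/5
  d8 = d7 + 8 = 48/5
Walk from origin (0, 0):
  seg 1: up by d7 = 8/5 → (0, 8/5)
  seg 2: up by d3 = 19/4 → (0, 127/20)
  seg 3: down by d8 = 48/5 → (0, -13/4)
  seg 4: down by d6 = 415/8 → (0, -441/8)
  seg 5: down by d7 = 8/5 → (0, -2269/40)
  seg 6: down by d2 = 8 → (0, -2589/40)
  seg 7: right by d8 = 48/5 → (48/5, -2589/40)
  seg 8: down by d7 = 8/5 → (48/5, -2653/40)
  seg 9: down by d3 = 19/4 → (48/5, -2843/40)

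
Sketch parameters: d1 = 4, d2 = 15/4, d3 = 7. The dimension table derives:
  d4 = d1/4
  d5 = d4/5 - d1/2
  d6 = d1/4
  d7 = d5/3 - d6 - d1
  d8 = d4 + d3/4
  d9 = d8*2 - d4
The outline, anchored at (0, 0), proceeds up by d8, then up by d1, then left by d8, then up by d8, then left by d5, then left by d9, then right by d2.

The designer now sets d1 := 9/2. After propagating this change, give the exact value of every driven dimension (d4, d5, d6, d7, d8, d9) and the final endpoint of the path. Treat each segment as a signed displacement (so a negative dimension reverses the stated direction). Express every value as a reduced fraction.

d4 = 9/8
d5 = -81/40
d6 = 9/8
d7 = -63/10
d8 = 23/8
d9 = 37/8
endpoint = (-69/40, 41/4)

Apply edit: d1 := 9/2
  d4 = d1/4 = 9/8
  d5 = d4/5 - d1/2 = -81/40
  d6 = d1/4 = 9/8
  d7 = d5/3 - d6 - d1 = -63/10
  d8 = d4 + d3/4 = 23/8
  d9 = d8*2 - d4 = 37/8
Walk from origin (0, 0):
  seg 1: up by d8 = 23/8 → (0, 23/8)
  seg 2: up by d1 = 9/2 → (0, 59/8)
  seg 3: left by d8 = 23/8 → (-23/8, 59/8)
  seg 4: up by d8 = 23/8 → (-23/8, 41/4)
  seg 5: left by d5 = -81/40 → (-17/20, 41/4)
  seg 6: left by d9 = 37/8 → (-219/40, 41/4)
  seg 7: right by d2 = 15/4 → (-69/40, 41/4)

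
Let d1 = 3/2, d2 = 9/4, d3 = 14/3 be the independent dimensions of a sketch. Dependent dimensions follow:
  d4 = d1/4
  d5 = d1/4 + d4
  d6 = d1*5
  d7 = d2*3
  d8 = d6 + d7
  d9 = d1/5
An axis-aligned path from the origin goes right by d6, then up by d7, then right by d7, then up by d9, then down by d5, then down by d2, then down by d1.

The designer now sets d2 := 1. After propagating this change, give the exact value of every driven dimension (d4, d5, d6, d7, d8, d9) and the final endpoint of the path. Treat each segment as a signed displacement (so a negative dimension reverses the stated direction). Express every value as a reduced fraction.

Apply edit: d2 := 1
  d4 = d1/4 = 3/8
  d5 = d1/4 + d4 = 3/4
  d6 = d1*5 = 15/2
  d7 = d2*3 = 3
  d8 = d6 + d7 = 21/2
  d9 = d1/5 = 3/10
Walk from origin (0, 0):
  seg 1: right by d6 = 15/2 → (15/2, 0)
  seg 2: up by d7 = 3 → (15/2, 3)
  seg 3: right by d7 = 3 → (21/2, 3)
  seg 4: up by d9 = 3/10 → (21/2, 33/10)
  seg 5: down by d5 = 3/4 → (21/2, 51/20)
  seg 6: down by d2 = 1 → (21/2, 31/20)
  seg 7: down by d1 = 3/2 → (21/2, 1/20)

d4 = 3/8
d5 = 3/4
d6 = 15/2
d7 = 3
d8 = 21/2
d9 = 3/10
endpoint = (21/2, 1/20)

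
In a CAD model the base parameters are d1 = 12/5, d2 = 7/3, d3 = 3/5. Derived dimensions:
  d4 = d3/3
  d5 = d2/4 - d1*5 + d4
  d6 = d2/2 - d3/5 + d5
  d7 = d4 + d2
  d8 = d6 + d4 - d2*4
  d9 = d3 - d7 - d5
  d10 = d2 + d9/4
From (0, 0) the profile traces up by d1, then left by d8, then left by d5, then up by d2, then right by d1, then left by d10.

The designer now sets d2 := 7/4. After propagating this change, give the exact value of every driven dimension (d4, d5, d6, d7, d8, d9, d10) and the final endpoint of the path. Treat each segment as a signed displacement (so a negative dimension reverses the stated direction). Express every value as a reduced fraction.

d4 = 1/5
d5 = -909/80
d6 = -4243/400
d7 = 39/20
d8 = -6963/400
d9 = 801/80
d10 = 1361/320
endpoint = (43067/1600, 83/20)

Apply edit: d2 := 7/4
  d4 = d3/3 = 1/5
  d5 = d2/4 - d1*5 + d4 = -909/80
  d6 = d2/2 - d3/5 + d5 = -4243/400
  d7 = d4 + d2 = 39/20
  d8 = d6 + d4 - d2*4 = -6963/400
  d9 = d3 - d7 - d5 = 801/80
  d10 = d2 + d9/4 = 1361/320
Walk from origin (0, 0):
  seg 1: up by d1 = 12/5 → (0, 12/5)
  seg 2: left by d8 = -6963/400 → (6963/400, 12/5)
  seg 3: left by d5 = -909/80 → (2877/100, 12/5)
  seg 4: up by d2 = 7/4 → (2877/100, 83/20)
  seg 5: right by d1 = 12/5 → (3117/100, 83/20)
  seg 6: left by d10 = 1361/320 → (43067/1600, 83/20)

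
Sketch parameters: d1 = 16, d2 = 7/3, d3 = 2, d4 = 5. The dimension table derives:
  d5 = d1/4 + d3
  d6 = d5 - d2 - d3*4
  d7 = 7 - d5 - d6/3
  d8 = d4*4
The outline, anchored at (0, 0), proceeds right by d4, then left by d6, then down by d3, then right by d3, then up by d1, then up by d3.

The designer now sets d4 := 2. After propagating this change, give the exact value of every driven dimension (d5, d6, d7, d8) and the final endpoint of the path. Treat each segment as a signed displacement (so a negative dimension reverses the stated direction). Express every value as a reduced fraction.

d5 = 6
d6 = -13/3
d7 = 22/9
d8 = 8
endpoint = (25/3, 16)

Apply edit: d4 := 2
  d5 = d1/4 + d3 = 6
  d6 = d5 - d2 - d3*4 = -13/3
  d7 = 7 - d5 - d6/3 = 22/9
  d8 = d4*4 = 8
Walk from origin (0, 0):
  seg 1: right by d4 = 2 → (2, 0)
  seg 2: left by d6 = -13/3 → (19/3, 0)
  seg 3: down by d3 = 2 → (19/3, -2)
  seg 4: right by d3 = 2 → (25/3, -2)
  seg 5: up by d1 = 16 → (25/3, 14)
  seg 6: up by d3 = 2 → (25/3, 16)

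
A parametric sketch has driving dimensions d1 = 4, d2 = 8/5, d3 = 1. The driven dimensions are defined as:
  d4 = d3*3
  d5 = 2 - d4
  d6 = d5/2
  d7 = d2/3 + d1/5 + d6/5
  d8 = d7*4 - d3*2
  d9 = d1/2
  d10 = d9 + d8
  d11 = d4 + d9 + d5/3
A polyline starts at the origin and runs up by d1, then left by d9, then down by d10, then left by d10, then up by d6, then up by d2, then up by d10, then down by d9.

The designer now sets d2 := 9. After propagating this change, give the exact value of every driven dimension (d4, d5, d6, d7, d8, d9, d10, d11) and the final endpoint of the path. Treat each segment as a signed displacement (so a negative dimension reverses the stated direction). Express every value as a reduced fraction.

d4 = 3
d5 = -1
d6 = -1/2
d7 = 37/10
d8 = 64/5
d9 = 2
d10 = 74/5
d11 = 14/3
endpoint = (-84/5, 21/2)

Apply edit: d2 := 9
  d4 = d3*3 = 3
  d5 = 2 - d4 = -1
  d6 = d5/2 = -1/2
  d7 = d2/3 + d1/5 + d6/5 = 37/10
  d8 = d7*4 - d3*2 = 64/5
  d9 = d1/2 = 2
  d10 = d9 + d8 = 74/5
  d11 = d4 + d9 + d5/3 = 14/3
Walk from origin (0, 0):
  seg 1: up by d1 = 4 → (0, 4)
  seg 2: left by d9 = 2 → (-2, 4)
  seg 3: down by d10 = 74/5 → (-2, -54/5)
  seg 4: left by d10 = 74/5 → (-84/5, -54/5)
  seg 5: up by d6 = -1/2 → (-84/5, -113/10)
  seg 6: up by d2 = 9 → (-84/5, -23/10)
  seg 7: up by d10 = 74/5 → (-84/5, 25/2)
  seg 8: down by d9 = 2 → (-84/5, 21/2)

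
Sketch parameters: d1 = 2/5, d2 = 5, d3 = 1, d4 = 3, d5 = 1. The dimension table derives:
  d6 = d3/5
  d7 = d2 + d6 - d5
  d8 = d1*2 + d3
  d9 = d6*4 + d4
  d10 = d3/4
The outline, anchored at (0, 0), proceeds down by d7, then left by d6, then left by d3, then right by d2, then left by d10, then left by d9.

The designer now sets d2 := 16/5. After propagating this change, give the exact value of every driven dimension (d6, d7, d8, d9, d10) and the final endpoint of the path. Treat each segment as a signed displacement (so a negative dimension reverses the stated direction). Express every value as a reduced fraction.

d6 = 1/5
d7 = 12/5
d8 = 9/5
d9 = 19/5
d10 = 1/4
endpoint = (-41/20, -12/5)

Apply edit: d2 := 16/5
  d6 = d3/5 = 1/5
  d7 = d2 + d6 - d5 = 12/5
  d8 = d1*2 + d3 = 9/5
  d9 = d6*4 + d4 = 19/5
  d10 = d3/4 = 1/4
Walk from origin (0, 0):
  seg 1: down by d7 = 12/5 → (0, -12/5)
  seg 2: left by d6 = 1/5 → (-1/5, -12/5)
  seg 3: left by d3 = 1 → (-6/5, -12/5)
  seg 4: right by d2 = 16/5 → (2, -12/5)
  seg 5: left by d10 = 1/4 → (7/4, -12/5)
  seg 6: left by d9 = 19/5 → (-41/20, -12/5)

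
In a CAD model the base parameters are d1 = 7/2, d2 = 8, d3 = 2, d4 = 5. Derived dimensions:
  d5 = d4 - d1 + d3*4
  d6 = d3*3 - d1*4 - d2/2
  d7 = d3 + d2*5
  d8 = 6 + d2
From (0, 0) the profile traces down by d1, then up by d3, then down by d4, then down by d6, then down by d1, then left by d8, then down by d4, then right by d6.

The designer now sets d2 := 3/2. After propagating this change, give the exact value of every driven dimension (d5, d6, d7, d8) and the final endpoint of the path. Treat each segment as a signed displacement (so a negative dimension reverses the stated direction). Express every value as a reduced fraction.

d5 = 19/2
d6 = -35/4
d7 = 19/2
d8 = 15/2
endpoint = (-65/4, -25/4)

Apply edit: d2 := 3/2
  d5 = d4 - d1 + d3*4 = 19/2
  d6 = d3*3 - d1*4 - d2/2 = -35/4
  d7 = d3 + d2*5 = 19/2
  d8 = 6 + d2 = 15/2
Walk from origin (0, 0):
  seg 1: down by d1 = 7/2 → (0, -7/2)
  seg 2: up by d3 = 2 → (0, -3/2)
  seg 3: down by d4 = 5 → (0, -13/2)
  seg 4: down by d6 = -35/4 → (0, 9/4)
  seg 5: down by d1 = 7/2 → (0, -5/4)
  seg 6: left by d8 = 15/2 → (-15/2, -5/4)
  seg 7: down by d4 = 5 → (-15/2, -25/4)
  seg 8: right by d6 = -35/4 → (-65/4, -25/4)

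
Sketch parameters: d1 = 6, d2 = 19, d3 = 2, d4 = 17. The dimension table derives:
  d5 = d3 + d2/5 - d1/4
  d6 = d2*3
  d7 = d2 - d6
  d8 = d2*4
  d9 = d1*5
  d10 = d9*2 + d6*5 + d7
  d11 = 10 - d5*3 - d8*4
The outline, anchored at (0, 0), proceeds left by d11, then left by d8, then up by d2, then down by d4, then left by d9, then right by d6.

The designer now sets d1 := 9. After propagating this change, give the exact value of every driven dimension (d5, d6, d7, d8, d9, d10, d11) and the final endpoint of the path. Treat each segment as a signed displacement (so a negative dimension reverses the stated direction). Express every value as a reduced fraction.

d5 = 71/20
d6 = 57
d7 = -38
d8 = 76
d9 = 45
d10 = 337
d11 = -6093/20
endpoint = (4813/20, 2)

Apply edit: d1 := 9
  d5 = d3 + d2/5 - d1/4 = 71/20
  d6 = d2*3 = 57
  d7 = d2 - d6 = -38
  d8 = d2*4 = 76
  d9 = d1*5 = 45
  d10 = d9*2 + d6*5 + d7 = 337
  d11 = 10 - d5*3 - d8*4 = -6093/20
Walk from origin (0, 0):
  seg 1: left by d11 = -6093/20 → (6093/20, 0)
  seg 2: left by d8 = 76 → (4573/20, 0)
  seg 3: up by d2 = 19 → (4573/20, 19)
  seg 4: down by d4 = 17 → (4573/20, 2)
  seg 5: left by d9 = 45 → (3673/20, 2)
  seg 6: right by d6 = 57 → (4813/20, 2)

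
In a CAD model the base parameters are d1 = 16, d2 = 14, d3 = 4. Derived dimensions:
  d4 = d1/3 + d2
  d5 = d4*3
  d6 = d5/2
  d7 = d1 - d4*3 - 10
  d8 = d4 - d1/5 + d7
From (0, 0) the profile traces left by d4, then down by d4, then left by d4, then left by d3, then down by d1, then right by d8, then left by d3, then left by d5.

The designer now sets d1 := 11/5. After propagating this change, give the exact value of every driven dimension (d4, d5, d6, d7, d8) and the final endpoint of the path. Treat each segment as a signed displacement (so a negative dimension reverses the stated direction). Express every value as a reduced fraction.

Apply edit: d1 := 11/5
  d4 = d1/3 + d2 = 221/15
  d5 = d4*3 = 221/5
  d6 = d5/2 = 221/10
  d7 = d1 - d4*3 - 10 = -52
  d8 = d4 - d1/5 + d7 = -2828/75
Walk from origin (0, 0):
  seg 1: left by d4 = 221/15 → (-221/15, 0)
  seg 2: down by d4 = 221/15 → (-221/15, -221/15)
  seg 3: left by d4 = 221/15 → (-442/15, -221/15)
  seg 4: left by d3 = 4 → (-502/15, -221/15)
  seg 5: down by d1 = 11/5 → (-502/15, -254/15)
  seg 6: right by d8 = -2828/75 → (-5338/75, -254/15)
  seg 7: left by d3 = 4 → (-5638/75, -254/15)
  seg 8: left by d5 = 221/5 → (-8953/75, -254/15)

d4 = 221/15
d5 = 221/5
d6 = 221/10
d7 = -52
d8 = -2828/75
endpoint = (-8953/75, -254/15)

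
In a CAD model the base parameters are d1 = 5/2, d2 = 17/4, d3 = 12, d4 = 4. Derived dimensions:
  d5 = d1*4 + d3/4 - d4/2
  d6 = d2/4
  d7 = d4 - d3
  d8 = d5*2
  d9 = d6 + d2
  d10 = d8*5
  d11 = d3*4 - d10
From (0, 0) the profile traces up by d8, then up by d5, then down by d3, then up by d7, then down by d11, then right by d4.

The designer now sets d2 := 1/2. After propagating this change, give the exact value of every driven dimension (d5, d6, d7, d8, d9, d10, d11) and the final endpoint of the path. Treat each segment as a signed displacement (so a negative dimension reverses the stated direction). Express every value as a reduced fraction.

Apply edit: d2 := 1/2
  d5 = d1*4 + d3/4 - d4/2 = 11
  d6 = d2/4 = 1/8
  d7 = d4 - d3 = -8
  d8 = d5*2 = 22
  d9 = d6 + d2 = 5/8
  d10 = d8*5 = 110
  d11 = d3*4 - d10 = -62
Walk from origin (0, 0):
  seg 1: up by d8 = 22 → (0, 22)
  seg 2: up by d5 = 11 → (0, 33)
  seg 3: down by d3 = 12 → (0, 21)
  seg 4: up by d7 = -8 → (0, 13)
  seg 5: down by d11 = -62 → (0, 75)
  seg 6: right by d4 = 4 → (4, 75)

d5 = 11
d6 = 1/8
d7 = -8
d8 = 22
d9 = 5/8
d10 = 110
d11 = -62
endpoint = (4, 75)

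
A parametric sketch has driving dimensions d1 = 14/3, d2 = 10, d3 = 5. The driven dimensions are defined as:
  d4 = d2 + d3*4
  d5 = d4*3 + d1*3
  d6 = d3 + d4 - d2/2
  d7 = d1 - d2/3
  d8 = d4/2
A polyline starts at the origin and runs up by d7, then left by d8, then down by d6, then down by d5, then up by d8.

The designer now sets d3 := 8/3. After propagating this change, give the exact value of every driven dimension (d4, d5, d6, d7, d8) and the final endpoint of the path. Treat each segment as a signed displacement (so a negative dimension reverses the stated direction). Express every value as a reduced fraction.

d4 = 62/3
d5 = 76
d6 = 55/3
d7 = 4/3
d8 = 31/3
endpoint = (-31/3, -248/3)

Apply edit: d3 := 8/3
  d4 = d2 + d3*4 = 62/3
  d5 = d4*3 + d1*3 = 76
  d6 = d3 + d4 - d2/2 = 55/3
  d7 = d1 - d2/3 = 4/3
  d8 = d4/2 = 31/3
Walk from origin (0, 0):
  seg 1: up by d7 = 4/3 → (0, 4/3)
  seg 2: left by d8 = 31/3 → (-31/3, 4/3)
  seg 3: down by d6 = 55/3 → (-31/3, -17)
  seg 4: down by d5 = 76 → (-31/3, -93)
  seg 5: up by d8 = 31/3 → (-31/3, -248/3)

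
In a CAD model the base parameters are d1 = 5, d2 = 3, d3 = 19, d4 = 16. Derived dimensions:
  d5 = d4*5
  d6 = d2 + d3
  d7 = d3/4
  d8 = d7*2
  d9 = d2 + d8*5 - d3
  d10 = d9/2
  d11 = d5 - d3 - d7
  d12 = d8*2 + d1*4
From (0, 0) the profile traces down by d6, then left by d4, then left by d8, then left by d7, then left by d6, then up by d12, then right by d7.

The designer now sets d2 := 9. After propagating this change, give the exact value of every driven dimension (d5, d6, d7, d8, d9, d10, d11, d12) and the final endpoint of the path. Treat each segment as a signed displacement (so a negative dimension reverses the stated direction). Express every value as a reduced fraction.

d5 = 80
d6 = 28
d7 = 19/4
d8 = 19/2
d9 = 75/2
d10 = 75/4
d11 = 225/4
d12 = 39
endpoint = (-107/2, 11)

Apply edit: d2 := 9
  d5 = d4*5 = 80
  d6 = d2 + d3 = 28
  d7 = d3/4 = 19/4
  d8 = d7*2 = 19/2
  d9 = d2 + d8*5 - d3 = 75/2
  d10 = d9/2 = 75/4
  d11 = d5 - d3 - d7 = 225/4
  d12 = d8*2 + d1*4 = 39
Walk from origin (0, 0):
  seg 1: down by d6 = 28 → (0, -28)
  seg 2: left by d4 = 16 → (-16, -28)
  seg 3: left by d8 = 19/2 → (-51/2, -28)
  seg 4: left by d7 = 19/4 → (-121/4, -28)
  seg 5: left by d6 = 28 → (-233/4, -28)
  seg 6: up by d12 = 39 → (-233/4, 11)
  seg 7: right by d7 = 19/4 → (-107/2, 11)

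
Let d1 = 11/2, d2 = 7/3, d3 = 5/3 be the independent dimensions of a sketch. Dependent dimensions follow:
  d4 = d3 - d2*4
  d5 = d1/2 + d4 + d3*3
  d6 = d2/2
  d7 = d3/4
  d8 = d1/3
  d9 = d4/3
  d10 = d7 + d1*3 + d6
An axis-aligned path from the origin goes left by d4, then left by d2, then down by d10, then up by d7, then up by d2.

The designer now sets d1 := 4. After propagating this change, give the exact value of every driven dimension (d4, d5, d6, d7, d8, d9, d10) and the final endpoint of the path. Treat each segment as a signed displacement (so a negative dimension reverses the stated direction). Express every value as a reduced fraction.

d4 = -23/3
d5 = -2/3
d6 = 7/6
d7 = 5/12
d8 = 4/3
d9 = -23/9
d10 = 163/12
endpoint = (16/3, -65/6)

Apply edit: d1 := 4
  d4 = d3 - d2*4 = -23/3
  d5 = d1/2 + d4 + d3*3 = -2/3
  d6 = d2/2 = 7/6
  d7 = d3/4 = 5/12
  d8 = d1/3 = 4/3
  d9 = d4/3 = -23/9
  d10 = d7 + d1*3 + d6 = 163/12
Walk from origin (0, 0):
  seg 1: left by d4 = -23/3 → (23/3, 0)
  seg 2: left by d2 = 7/3 → (16/3, 0)
  seg 3: down by d10 = 163/12 → (16/3, -163/12)
  seg 4: up by d7 = 5/12 → (16/3, -79/6)
  seg 5: up by d2 = 7/3 → (16/3, -65/6)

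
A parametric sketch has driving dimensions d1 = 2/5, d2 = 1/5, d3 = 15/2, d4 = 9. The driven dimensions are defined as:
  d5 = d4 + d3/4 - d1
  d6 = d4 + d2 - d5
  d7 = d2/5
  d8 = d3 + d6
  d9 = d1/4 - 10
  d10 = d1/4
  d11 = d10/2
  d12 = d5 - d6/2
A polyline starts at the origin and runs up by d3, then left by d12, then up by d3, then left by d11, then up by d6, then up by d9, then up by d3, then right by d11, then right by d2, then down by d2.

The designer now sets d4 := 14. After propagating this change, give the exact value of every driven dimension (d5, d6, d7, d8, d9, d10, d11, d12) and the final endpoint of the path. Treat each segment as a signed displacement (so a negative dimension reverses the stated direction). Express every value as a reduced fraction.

Apply edit: d4 := 14
  d5 = d4 + d3/4 - d1 = 619/40
  d6 = d4 + d2 - d5 = -51/40
  d7 = d2/5 = 1/25
  d8 = d3 + d6 = 249/40
  d9 = d1/4 - 10 = -99/10
  d10 = d1/4 = 1/10
  d11 = d10/2 = 1/20
  d12 = d5 - d6/2 = 1289/80
Walk from origin (0, 0):
  seg 1: up by d3 = 15/2 → (0, 15/2)
  seg 2: left by d12 = 1289/80 → (-1289/80, 15/2)
  seg 3: up by d3 = 15/2 → (-1289/80, 15)
  seg 4: left by d11 = 1/20 → (-1293/80, 15)
  seg 5: up by d6 = -51/40 → (-1293/80, 549/40)
  seg 6: up by d9 = -99/10 → (-1293/80, 153/40)
  seg 7: up by d3 = 15/2 → (-1293/80, 453/40)
  seg 8: right by d11 = 1/20 → (-1289/80, 453/40)
  seg 9: right by d2 = 1/5 → (-1273/80, 453/40)
  seg 10: down by d2 = 1/5 → (-1273/80, 89/8)

d5 = 619/40
d6 = -51/40
d7 = 1/25
d8 = 249/40
d9 = -99/10
d10 = 1/10
d11 = 1/20
d12 = 1289/80
endpoint = (-1273/80, 89/8)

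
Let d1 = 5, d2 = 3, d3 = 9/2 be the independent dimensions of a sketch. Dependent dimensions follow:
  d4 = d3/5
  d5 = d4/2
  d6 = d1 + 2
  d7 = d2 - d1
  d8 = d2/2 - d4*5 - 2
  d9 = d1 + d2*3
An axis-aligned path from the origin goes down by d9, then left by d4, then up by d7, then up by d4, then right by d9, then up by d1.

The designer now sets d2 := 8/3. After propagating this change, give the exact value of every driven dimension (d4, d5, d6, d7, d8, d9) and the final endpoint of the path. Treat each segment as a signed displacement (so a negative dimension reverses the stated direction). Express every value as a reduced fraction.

d4 = 9/10
d5 = 9/20
d6 = 7
d7 = -7/3
d8 = -31/6
d9 = 13
endpoint = (121/10, -283/30)

Apply edit: d2 := 8/3
  d4 = d3/5 = 9/10
  d5 = d4/2 = 9/20
  d6 = d1 + 2 = 7
  d7 = d2 - d1 = -7/3
  d8 = d2/2 - d4*5 - 2 = -31/6
  d9 = d1 + d2*3 = 13
Walk from origin (0, 0):
  seg 1: down by d9 = 13 → (0, -13)
  seg 2: left by d4 = 9/10 → (-9/10, -13)
  seg 3: up by d7 = -7/3 → (-9/10, -46/3)
  seg 4: up by d4 = 9/10 → (-9/10, -433/30)
  seg 5: right by d9 = 13 → (121/10, -433/30)
  seg 6: up by d1 = 5 → (121/10, -283/30)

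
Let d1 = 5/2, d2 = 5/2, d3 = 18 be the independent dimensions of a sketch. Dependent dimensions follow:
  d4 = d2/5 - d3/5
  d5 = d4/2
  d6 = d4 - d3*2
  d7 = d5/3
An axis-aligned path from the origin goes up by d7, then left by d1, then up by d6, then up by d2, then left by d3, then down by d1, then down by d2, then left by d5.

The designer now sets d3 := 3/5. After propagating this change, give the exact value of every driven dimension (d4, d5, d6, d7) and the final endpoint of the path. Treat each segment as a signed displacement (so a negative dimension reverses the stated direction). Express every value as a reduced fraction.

d4 = 19/50
d5 = 19/100
d6 = -41/50
d7 = 19/300
endpoint = (-329/100, -977/300)

Apply edit: d3 := 3/5
  d4 = d2/5 - d3/5 = 19/50
  d5 = d4/2 = 19/100
  d6 = d4 - d3*2 = -41/50
  d7 = d5/3 = 19/300
Walk from origin (0, 0):
  seg 1: up by d7 = 19/300 → (0, 19/300)
  seg 2: left by d1 = 5/2 → (-5/2, 19/300)
  seg 3: up by d6 = -41/50 → (-5/2, -227/300)
  seg 4: up by d2 = 5/2 → (-5/2, 523/300)
  seg 5: left by d3 = 3/5 → (-31/10, 523/300)
  seg 6: down by d1 = 5/2 → (-31/10, -227/300)
  seg 7: down by d2 = 5/2 → (-31/10, -977/300)
  seg 8: left by d5 = 19/100 → (-329/100, -977/300)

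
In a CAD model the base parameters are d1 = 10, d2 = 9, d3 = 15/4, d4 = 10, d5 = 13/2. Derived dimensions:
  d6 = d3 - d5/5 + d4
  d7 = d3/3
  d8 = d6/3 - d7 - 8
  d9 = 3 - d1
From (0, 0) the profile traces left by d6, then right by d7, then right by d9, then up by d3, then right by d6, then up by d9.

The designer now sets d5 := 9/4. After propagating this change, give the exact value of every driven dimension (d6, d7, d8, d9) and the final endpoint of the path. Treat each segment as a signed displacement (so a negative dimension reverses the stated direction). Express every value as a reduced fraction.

d6 = 133/10
d7 = 5/4
d8 = -289/60
d9 = -7
endpoint = (-23/4, -13/4)

Apply edit: d5 := 9/4
  d6 = d3 - d5/5 + d4 = 133/10
  d7 = d3/3 = 5/4
  d8 = d6/3 - d7 - 8 = -289/60
  d9 = 3 - d1 = -7
Walk from origin (0, 0):
  seg 1: left by d6 = 133/10 → (-133/10, 0)
  seg 2: right by d7 = 5/4 → (-241/20, 0)
  seg 3: right by d9 = -7 → (-381/20, 0)
  seg 4: up by d3 = 15/4 → (-381/20, 15/4)
  seg 5: right by d6 = 133/10 → (-23/4, 15/4)
  seg 6: up by d9 = -7 → (-23/4, -13/4)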